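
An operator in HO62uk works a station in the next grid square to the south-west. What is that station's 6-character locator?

Longitude subsquare u = 20; −1 → 19 = t.
Latitude subsquare k = 10; −1 → 9 = j.

HO62tj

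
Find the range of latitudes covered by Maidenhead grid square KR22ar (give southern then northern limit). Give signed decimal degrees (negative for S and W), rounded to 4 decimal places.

Field K=10, R=17: +10·20° lon, +17·10° lat → SW at lon 20°, lat 80°.
Square 2, 2: +2·2° lon, +2·1° lat → SW at lon 24°, lat 82°.
Subsquare a=0, r=17: +0·0.0833333° lon, +17·0.0416667° lat → SW at lon 24°, lat 82.7083°.
Cell spans 0.0833333° lon × 0.0416667° lat.
south 82.7083, north 82.7500.

82.7083, 82.7500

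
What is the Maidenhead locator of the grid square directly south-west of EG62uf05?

Longitude extended square 0; −1 → -1, wraps to 9, carry into subsquare.
Longitude subsquare u = 20; −1 → 19 = t.
Latitude extended square 5; −1 → 4.

EG62tf94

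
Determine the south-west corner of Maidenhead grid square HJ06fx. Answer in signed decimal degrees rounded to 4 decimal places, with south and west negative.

6.9583, -39.5833

Field H=7, J=9: +7·20° lon, +9·10° lat → SW at lon -40°, lat 0°.
Square 0, 6: +0·2° lon, +6·1° lat → SW at lon -40°, lat 6°.
Subsquare f=5, x=23: +5·0.0833333° lon, +23·0.0416667° lat → SW at lon -39.5833°, lat 6.95833°.
latitude 6.9583, longitude -39.5833.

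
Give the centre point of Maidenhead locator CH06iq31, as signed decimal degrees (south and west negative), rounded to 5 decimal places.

-13.32708, -139.30417

Field C=2, H=7: +2·20° lon, +7·10° lat → SW at lon -140°, lat -20°.
Square 0, 6: +0·2° lon, +6·1° lat → SW at lon -140°, lat -14°.
Subsquare i=8, q=16: +8·0.0833333° lon, +16·0.0416667° lat → SW at lon -139.333°, lat -13.3333°.
Extended square 3, 1: +3·0.00833333° lon, +1·0.00416667° lat → SW at lon -139.308°, lat -13.3292°.
Cell spans 0.00833333° lon × 0.00416667° lat. Centre is SW corner plus half of each.
latitude -13.32708, longitude -139.30417.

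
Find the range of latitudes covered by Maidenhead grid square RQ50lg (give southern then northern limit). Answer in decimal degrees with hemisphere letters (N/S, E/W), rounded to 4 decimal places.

Field R=17, Q=16: +17·20° lon, +16·10° lat → SW at lon 160°, lat 70°.
Square 5, 0: +5·2° lon, +0·1° lat → SW at lon 170°, lat 70°.
Subsquare l=11, g=6: +11·0.0833333° lon, +6·0.0416667° lat → SW at lon 170.917°, lat 70.25°.
Cell spans 0.0833333° lon × 0.0416667° lat.
south 70.2500° N, north 70.2917° N.

70.2500° N, 70.2917° N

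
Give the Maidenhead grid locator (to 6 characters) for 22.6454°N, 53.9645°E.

Shift to the Maidenhead origin (180°W, 90°S): lon 233.9645, lat 112.6454.
Field (20°×10°, letters A–R): lon ⌊233.9645/20⌋ = 11 → L; lat ⌊112.6454/10⌋ = 11 → L.
Square (2°×1°, digits 0–9): lon ⌊13.9645/2⌋ = 6; lat ⌊2.6454/1⌋ = 2.
Subsquare (5′×2.5′, letters a–x): lon ⌊1.9645/0.0833333⌋ = 23 → x; lat ⌊0.6454/0.0416667⌋ = 15 → p.

LL62xp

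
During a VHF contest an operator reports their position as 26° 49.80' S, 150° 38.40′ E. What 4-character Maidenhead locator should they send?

QG53

Add 180° to longitude and 90° to latitude: 330.64, 63.17.
Field: lon ⌊330.64/20⌋ = 16 → Q; lat ⌊63.17/10⌋ = 6 → G.
Square: lon ⌊10.64/2⌋ = 5; lat ⌊3.17/1⌋ = 3.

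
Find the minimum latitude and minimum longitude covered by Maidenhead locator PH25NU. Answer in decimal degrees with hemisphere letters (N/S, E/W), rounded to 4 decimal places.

14.1667° S, 125.0833° E

Field P=15, H=7: +15·20° lon, +7·10° lat → SW at lon 120°, lat -20°.
Square 2, 5: +2·2° lon, +5·1° lat → SW at lon 124°, lat -15°.
Subsquare n=13, u=20: +13·0.0833333° lon, +20·0.0416667° lat → SW at lon 125.083°, lat -14.1667°.
latitude 14.1667° S, longitude 125.0833° E.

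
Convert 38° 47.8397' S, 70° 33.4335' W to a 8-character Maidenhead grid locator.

Add 180° to longitude and 90° to latitude: 109.44277, 51.20267.
Field: lon ⌊109.44277/20⌋ = 5 → F; lat ⌊51.20267/10⌋ = 5 → F.
Square: lon ⌊9.44277/2⌋ = 4; lat ⌊1.20267/1⌋ = 1.
Subsquare: lon ⌊1.44277/0.0833333⌋ = 17 → r; lat ⌊0.20267/0.0416667⌋ = 4 → e.
Extended square: lon ⌊0.02611/0.00833333⌋ = 3; lat ⌊0.03601/0.00416667⌋ = 8.

FF41re38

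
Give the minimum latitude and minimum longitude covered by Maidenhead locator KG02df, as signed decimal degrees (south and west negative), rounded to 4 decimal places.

-27.7917, 20.2500

Field K=10, G=6: +10·20° lon, +6·10° lat → SW at lon 20°, lat -30°.
Square 0, 2: +0·2° lon, +2·1° lat → SW at lon 20°, lat -28°.
Subsquare d=3, f=5: +3·0.0833333° lon, +5·0.0416667° lat → SW at lon 20.25°, lat -27.7917°.
latitude -27.7917, longitude 20.2500.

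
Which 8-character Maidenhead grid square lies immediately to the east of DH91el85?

DH91el95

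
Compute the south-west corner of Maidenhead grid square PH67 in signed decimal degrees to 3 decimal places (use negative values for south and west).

-13.000, 132.000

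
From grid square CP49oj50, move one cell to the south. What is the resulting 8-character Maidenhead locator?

CP49oi59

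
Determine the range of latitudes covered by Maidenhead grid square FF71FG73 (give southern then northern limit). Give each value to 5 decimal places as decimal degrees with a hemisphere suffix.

38.73750° S, 38.73333° S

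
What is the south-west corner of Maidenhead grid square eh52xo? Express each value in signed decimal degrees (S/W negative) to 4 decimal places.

-17.4167, -88.0833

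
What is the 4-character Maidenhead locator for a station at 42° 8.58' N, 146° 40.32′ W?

BN62

Add 180° to longitude and 90° to latitude: 33.33, 132.14.
Field (20°×10°, letters A–R): lon ⌊33.33/20⌋ = 1 → B; lat ⌊132.14/10⌋ = 13 → N.
Square (2°×1°, digits 0–9): lon ⌊13.33/2⌋ = 6; lat ⌊2.14/1⌋ = 2.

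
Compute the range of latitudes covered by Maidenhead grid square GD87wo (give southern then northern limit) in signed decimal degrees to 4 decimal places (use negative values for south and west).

Field G=6, D=3: +6·20° lon, +3·10° lat → SW at lon -60°, lat -60°.
Square 8, 7: +8·2° lon, +7·1° lat → SW at lon -44°, lat -53°.
Subsquare w=22, o=14: +22·0.0833333° lon, +14·0.0416667° lat → SW at lon -42.1667°, lat -52.4167°.
Cell spans 0.0833333° lon × 0.0416667° lat.
south -52.4167, north -52.3750.

-52.4167, -52.3750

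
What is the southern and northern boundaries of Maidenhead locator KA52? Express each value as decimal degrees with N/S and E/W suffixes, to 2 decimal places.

88.00° S, 87.00° S

Field K=10, A=0: +10·20° lon, +0·10° lat → SW at lon 20°, lat -90°.
Square 5, 2: +5·2° lon, +2·1° lat → SW at lon 30°, lat -88°.
Cell spans 2° lon × 1° lat.
south 88.00° S, north 87.00° S.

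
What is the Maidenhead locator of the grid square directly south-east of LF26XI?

Longitude subsquare x = 23; +1 → 24, wraps to 0 = a, carry into square.
Longitude square 2; +1 → 3.
Latitude subsquare i = 8; −1 → 7 = h.

LF36ah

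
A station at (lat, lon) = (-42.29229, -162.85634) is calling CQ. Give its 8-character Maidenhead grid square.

Shift to the Maidenhead origin (180°W, 90°S): lon 17.14366, lat 47.70771.
Field: 17.14366/20 → 0 → A, 47.70771/10 → 4 → E; chars AE.
Square: 17.14366/2 → 8, 7.70771/1 → 7; chars 87.
Subsquare: 1.14366/0.0833333 → 13 → n, 0.70771/0.0416667 → 16 → q; chars nq.
Extended square: 0.06033/0.00833333 → 7, 0.04104/0.00416667 → 9; chars 79.

AE87nq79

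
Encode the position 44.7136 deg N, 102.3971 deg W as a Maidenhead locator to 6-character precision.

Offset from 180°W / 90°S: lon 77.6029°, lat 134.7136°.
Field: 77.6029/20 → 3 → D, 134.7136/10 → 13 → N; chars DN.
Square: 17.6029/2 → 8, 4.7136/1 → 4; chars 84.
Subsquare: 1.6029/0.0833333 → 19 → t, 0.7136/0.0416667 → 17 → r; chars tr.

DN84tr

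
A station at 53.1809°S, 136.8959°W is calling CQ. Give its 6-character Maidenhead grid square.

Shift to the Maidenhead origin (180°W, 90°S): lon 43.1041, lat 36.8191.
Field: 43.1041/20 → 2 → C, 36.8191/10 → 3 → D; chars CD.
Square: 3.1041/2 → 1, 6.8191/1 → 6; chars 16.
Subsquare: 1.1041/0.0833333 → 13 → n, 0.8191/0.0416667 → 19 → t; chars nt.

CD16nt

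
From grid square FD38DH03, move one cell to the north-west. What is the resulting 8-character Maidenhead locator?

FD38ch94

Longitude extended square 0; −1 → -1, wraps to 9, carry into subsquare.
Longitude subsquare d = 3; −1 → 2 = c.
Latitude extended square 3; +1 → 4.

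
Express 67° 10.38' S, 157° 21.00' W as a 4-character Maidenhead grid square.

BC12

Shift to the Maidenhead origin (180°W, 90°S): lon 22.65, lat 22.83.
Field (20°×10°, letters A–R): 22.65/20 → 1 → B, 22.83/10 → 2 → C; chars BC.
Square (2°×1°, digits 0–9): 2.65/2 → 1, 2.83/1 → 2; chars 12.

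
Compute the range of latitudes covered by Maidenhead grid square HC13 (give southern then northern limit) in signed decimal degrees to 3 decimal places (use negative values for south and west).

-67.000, -66.000

Field H=7, C=2: +7·20° lon, +2·10° lat → SW at lon -40°, lat -70°.
Square 1, 3: +1·2° lon, +3·1° lat → SW at lon -38°, lat -67°.
Cell spans 2° lon × 1° lat.
south -67.000, north -66.000.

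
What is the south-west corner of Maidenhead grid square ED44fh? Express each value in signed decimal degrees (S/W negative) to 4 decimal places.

-55.7083, -91.5833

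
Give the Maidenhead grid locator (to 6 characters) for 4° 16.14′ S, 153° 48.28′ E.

QI65vr

Add 180° to longitude and 90° to latitude: 333.8047, 85.7310.
Field: 333.8047/20 → 16 → Q, 85.7310/10 → 8 → I; chars QI.
Square: 13.8047/2 → 6, 5.7310/1 → 5; chars 65.
Subsquare: 1.8047/0.0833333 → 21 → v, 0.7310/0.0416667 → 17 → r; chars vr.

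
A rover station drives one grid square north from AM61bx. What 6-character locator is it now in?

Latitude subsquare x = 23; +1 → 24, wraps to 0 = a, carry into square.
Latitude square 1; +1 → 2.
The longitude characters are unchanged.

AM62ba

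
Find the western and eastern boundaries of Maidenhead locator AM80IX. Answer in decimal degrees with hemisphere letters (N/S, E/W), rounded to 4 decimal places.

Field A=0, M=12: +0·20° lon, +12·10° lat → SW at lon -180°, lat 30°.
Square 8, 0: +8·2° lon, +0·1° lat → SW at lon -164°, lat 30°.
Subsquare i=8, x=23: +8·0.0833333° lon, +23·0.0416667° lat → SW at lon -163.333°, lat 30.9583°.
Cell spans 0.0833333° lon × 0.0416667° lat.
west 163.3333° W, east 163.2500° W.

163.3333° W, 163.2500° W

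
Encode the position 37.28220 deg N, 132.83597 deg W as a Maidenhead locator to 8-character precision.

CM37ng97

Shift to the Maidenhead origin (180°W, 90°S): lon 47.16403, lat 127.28220.
Field: 47.16403/20 → 2 → C, 127.28220/10 → 12 → M; chars CM.
Square: 7.16403/2 → 3, 7.28220/1 → 7; chars 37.
Subsquare: 1.16403/0.0833333 → 13 → n, 0.28220/0.0416667 → 6 → g; chars ng.
Extended square: 0.08070/0.00833333 → 9, 0.03220/0.00416667 → 7; chars 97.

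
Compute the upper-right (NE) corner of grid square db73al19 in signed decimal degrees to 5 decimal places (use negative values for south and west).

Field D=3, B=1: +3·20° lon, +1·10° lat → SW at lon -120°, lat -80°.
Square 7, 3: +7·2° lon, +3·1° lat → SW at lon -106°, lat -77°.
Subsquare a=0, l=11: +0·0.0833333° lon, +11·0.0416667° lat → SW at lon -106°, lat -76.5417°.
Extended square 1, 9: +1·0.00833333° lon, +9·0.00416667° lat → SW at lon -105.992°, lat -76.5042°.
Cell spans 0.00833333° lon × 0.00416667° lat. NE corner is SW corner plus one full cell.
latitude -76.50000, longitude -105.98333.

-76.50000, -105.98333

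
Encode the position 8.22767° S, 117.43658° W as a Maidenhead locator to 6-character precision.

Offset from 180°W / 90°S: lon 62.5634°, lat 81.7723°.
Field: lon ⌊62.5634/20⌋ = 3 → D; lat ⌊81.7723/10⌋ = 8 → I.
Square: lon ⌊2.5634/2⌋ = 1; lat ⌊1.7723/1⌋ = 1.
Subsquare: lon ⌊0.5634/0.0833333⌋ = 6 → g; lat ⌊0.7723/0.0416667⌋ = 18 → s.

DI11gs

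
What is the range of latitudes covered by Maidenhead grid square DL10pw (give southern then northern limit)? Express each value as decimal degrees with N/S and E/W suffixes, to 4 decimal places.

20.9167° N, 20.9583° N

Field D=3, L=11: +3·20° lon, +11·10° lat → SW at lon -120°, lat 20°.
Square 1, 0: +1·2° lon, +0·1° lat → SW at lon -118°, lat 20°.
Subsquare p=15, w=22: +15·0.0833333° lon, +22·0.0416667° lat → SW at lon -116.75°, lat 20.9167°.
Cell spans 0.0833333° lon × 0.0416667° lat.
south 20.9167° N, north 20.9583° N.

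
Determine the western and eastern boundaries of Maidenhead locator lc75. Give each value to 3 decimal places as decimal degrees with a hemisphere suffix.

54.000° E, 56.000° E

Field L=11, C=2: +11·20° lon, +2·10° lat → SW at lon 40°, lat -70°.
Square 7, 5: +7·2° lon, +5·1° lat → SW at lon 54°, lat -65°.
Cell spans 2° lon × 1° lat.
west 54.000° E, east 56.000° E.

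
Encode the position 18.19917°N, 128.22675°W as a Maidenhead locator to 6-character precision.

CK58ve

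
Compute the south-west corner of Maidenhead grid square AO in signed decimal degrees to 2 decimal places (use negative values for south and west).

50.00, -180.00

Field A=0, O=14: +0·20° lon, +14·10° lat → SW at lon -180°, lat 50°.
latitude 50.00, longitude -180.00.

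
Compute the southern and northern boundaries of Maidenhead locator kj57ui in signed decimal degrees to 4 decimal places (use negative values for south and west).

7.3333, 7.3750

Field K=10, J=9: +10·20° lon, +9·10° lat → SW at lon 20°, lat 0°.
Square 5, 7: +5·2° lon, +7·1° lat → SW at lon 30°, lat 7°.
Subsquare u=20, i=8: +20·0.0833333° lon, +8·0.0416667° lat → SW at lon 31.6667°, lat 7.33333°.
Cell spans 0.0833333° lon × 0.0416667° lat.
south 7.3333, north 7.3750.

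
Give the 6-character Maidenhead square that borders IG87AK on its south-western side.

Longitude subsquare a = 0; −1 → -1, wraps to 23 = x, carry into square.
Longitude square 8; −1 → 7.
Latitude subsquare k = 10; −1 → 9 = j.

IG77xj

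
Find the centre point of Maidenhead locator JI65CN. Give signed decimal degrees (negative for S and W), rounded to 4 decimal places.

-4.4375, 12.2083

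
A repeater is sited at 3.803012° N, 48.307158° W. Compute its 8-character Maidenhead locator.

Shift to the Maidenhead origin (180°W, 90°S): lon 131.69284, lat 93.80301.
Field (20°×10°, letters A–R): 131.69284/20 → 6 → G, 93.80301/10 → 9 → J; chars GJ.
Square (2°×1°, digits 0–9): 11.69284/2 → 5, 3.80301/1 → 3; chars 53.
Subsquare (5′×2.5′, letters a–x): 1.69284/0.0833333 → 20 → u, 0.80301/0.0416667 → 19 → t; chars ut.
Extended square (30″×15″, digits 0–9): 0.02618/0.00833333 → 3, 0.01135/0.00416667 → 2; chars 32.

GJ53ut32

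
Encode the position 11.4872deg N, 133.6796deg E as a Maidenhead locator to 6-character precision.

PK61ul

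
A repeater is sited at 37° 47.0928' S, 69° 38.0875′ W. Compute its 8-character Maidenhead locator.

FF52ef31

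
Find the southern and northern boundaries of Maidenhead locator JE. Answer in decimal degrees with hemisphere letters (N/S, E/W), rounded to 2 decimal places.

Field J=9, E=4: +9·20° lon, +4·10° lat → SW at lon 0°, lat -50°.
Cell spans 20° lon × 10° lat.
south 50.00° S, north 40.00° S.

50.00° S, 40.00° S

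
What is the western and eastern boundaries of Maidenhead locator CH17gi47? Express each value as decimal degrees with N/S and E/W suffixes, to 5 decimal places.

137.46667° W, 137.45833° W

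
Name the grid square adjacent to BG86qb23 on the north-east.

BG86qb34

Longitude extended square 2; +1 → 3.
Latitude extended square 3; +1 → 4.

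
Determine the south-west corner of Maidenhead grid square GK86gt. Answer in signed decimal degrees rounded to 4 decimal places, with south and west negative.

16.7917, -43.5000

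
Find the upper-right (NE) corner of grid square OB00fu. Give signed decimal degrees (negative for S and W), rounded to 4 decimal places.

-79.1250, 100.5000

Field O=14, B=1: +14·20° lon, +1·10° lat → SW at lon 100°, lat -80°.
Square 0, 0: +0·2° lon, +0·1° lat → SW at lon 100°, lat -80°.
Subsquare f=5, u=20: +5·0.0833333° lon, +20·0.0416667° lat → SW at lon 100.417°, lat -79.1667°.
Cell spans 0.0833333° lon × 0.0416667° lat. NE corner is SW corner plus one full cell.
latitude -79.1250, longitude 100.5000.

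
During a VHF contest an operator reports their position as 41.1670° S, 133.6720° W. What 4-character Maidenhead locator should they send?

CE38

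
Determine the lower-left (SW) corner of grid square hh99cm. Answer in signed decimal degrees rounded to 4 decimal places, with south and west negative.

Field H=7, H=7: +7·20° lon, +7·10° lat → SW at lon -40°, lat -20°.
Square 9, 9: +9·2° lon, +9·1° lat → SW at lon -22°, lat -11°.
Subsquare c=2, m=12: +2·0.0833333° lon, +12·0.0416667° lat → SW at lon -21.8333°, lat -10.5°.
latitude -10.5000, longitude -21.8333.

-10.5000, -21.8333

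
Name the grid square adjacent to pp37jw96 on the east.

PP37kw06

Longitude extended square 9; +1 → 10, wraps to 0, carry into subsquare.
Longitude subsquare j = 9; +1 → 10 = k.
The latitude characters are unchanged.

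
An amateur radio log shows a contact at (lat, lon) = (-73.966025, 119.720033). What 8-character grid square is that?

Offset from 180°W / 90°S: lon 299.72003°, lat 16.03397°.
Field (20°×10°, letters A–R): lon ⌊299.72003/20⌋ = 14 → O; lat ⌊16.03397/10⌋ = 1 → B.
Square (2°×1°, digits 0–9): lon ⌊19.72003/2⌋ = 9; lat ⌊6.03397/1⌋ = 6.
Subsquare (5′×2.5′, letters a–x): lon ⌊1.72003/0.0833333⌋ = 20 → u; lat ⌊0.03397/0.0416667⌋ = 0 → a.
Extended square (30″×15″, digits 0–9): lon ⌊0.05337/0.00833333⌋ = 6; lat ⌊0.03397/0.00416667⌋ = 8.

OB96ua68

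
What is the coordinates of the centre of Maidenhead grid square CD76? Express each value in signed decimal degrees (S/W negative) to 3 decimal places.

Field C=2, D=3: +2·20° lon, +3·10° lat → SW at lon -140°, lat -60°.
Square 7, 6: +7·2° lon, +6·1° lat → SW at lon -126°, lat -54°.
Cell spans 2° lon × 1° lat. Centre is SW corner plus half of each.
latitude -53.500, longitude -125.000.

-53.500, -125.000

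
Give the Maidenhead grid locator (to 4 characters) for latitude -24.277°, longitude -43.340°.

GG85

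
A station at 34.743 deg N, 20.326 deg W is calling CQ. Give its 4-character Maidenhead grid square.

Add 180° to longitude and 90° to latitude: 159.67, 124.74.
Field (20°×10°, letters A–R): 159.67/20 → 7 → H, 124.74/10 → 12 → M; chars HM.
Square (2°×1°, digits 0–9): 19.67/2 → 9, 4.74/1 → 4; chars 94.

HM94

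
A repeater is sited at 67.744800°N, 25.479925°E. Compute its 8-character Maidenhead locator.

KP27rr78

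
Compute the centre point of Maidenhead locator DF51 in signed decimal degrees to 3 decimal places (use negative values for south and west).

-38.500, -109.000

Field D=3, F=5: +3·20° lon, +5·10° lat → SW at lon -120°, lat -40°.
Square 5, 1: +5·2° lon, +1·1° lat → SW at lon -110°, lat -39°.
Cell spans 2° lon × 1° lat. Centre is SW corner plus half of each.
latitude -38.500, longitude -109.000.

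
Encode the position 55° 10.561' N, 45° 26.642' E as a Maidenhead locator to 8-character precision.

LO25re32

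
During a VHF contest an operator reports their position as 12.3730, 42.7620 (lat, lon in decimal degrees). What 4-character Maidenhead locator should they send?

Add 180° to longitude and 90° to latitude: 222.76, 102.37.
Field: lon ⌊222.76/20⌋ = 11 → L; lat ⌊102.37/10⌋ = 10 → K.
Square: lon ⌊2.76/2⌋ = 1; lat ⌊2.37/1⌋ = 2.

LK12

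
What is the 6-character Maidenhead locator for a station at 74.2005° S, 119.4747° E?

Offset from 180°W / 90°S: lon 299.4747°, lat 15.7995°.
Field (20°×10°, letters A–R): 299.4747/20 → 14 → O, 15.7995/10 → 1 → B; chars OB.
Square (2°×1°, digits 0–9): 19.4747/2 → 9, 5.7995/1 → 5; chars 95.
Subsquare (5′×2.5′, letters a–x): 1.4747/0.0833333 → 17 → r, 0.7995/0.0416667 → 19 → t; chars rt.

OB95rt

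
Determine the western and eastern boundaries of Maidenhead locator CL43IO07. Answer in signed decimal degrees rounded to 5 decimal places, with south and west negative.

Field C=2, L=11: +2·20° lon, +11·10° lat → SW at lon -140°, lat 20°.
Square 4, 3: +4·2° lon, +3·1° lat → SW at lon -132°, lat 23°.
Subsquare i=8, o=14: +8·0.0833333° lon, +14·0.0416667° lat → SW at lon -131.333°, lat 23.5833°.
Extended square 0, 7: +0·0.00833333° lon, +7·0.00416667° lat → SW at lon -131.333°, lat 23.6125°.
Cell spans 0.00833333° lon × 0.00416667° lat.
west -131.33333, east -131.32500.

-131.33333, -131.32500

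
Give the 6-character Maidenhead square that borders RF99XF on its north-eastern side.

AF09ag

Longitude subsquare x = 23; +1 → 24, wraps to 0 = a, carry into square.
Longitude square 9; +1 → 10, wraps to 0, carry into field.
Longitude field R = 17; +1 → 18, wraps to 0 = A, wrapping around the antimeridian.
Latitude subsquare f = 5; +1 → 6 = g.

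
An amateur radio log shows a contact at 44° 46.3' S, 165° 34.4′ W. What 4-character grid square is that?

AE75

Add 180° to longitude and 90° to latitude: 14.43, 45.23.
Field: lon ⌊14.43/20⌋ = 0 → A; lat ⌊45.23/10⌋ = 4 → E.
Square: lon ⌊14.43/2⌋ = 7; lat ⌊5.23/1⌋ = 5.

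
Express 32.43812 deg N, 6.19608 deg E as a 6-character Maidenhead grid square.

JM32ck

Offset from 180°W / 90°S: lon 186.1961°, lat 122.4381°.
Field: lon ⌊186.1961/20⌋ = 9 → J; lat ⌊122.4381/10⌋ = 12 → M.
Square: lon ⌊6.1961/2⌋ = 3; lat ⌊2.4381/1⌋ = 2.
Subsquare: lon ⌊0.1961/0.0833333⌋ = 2 → c; lat ⌊0.4381/0.0416667⌋ = 10 → k.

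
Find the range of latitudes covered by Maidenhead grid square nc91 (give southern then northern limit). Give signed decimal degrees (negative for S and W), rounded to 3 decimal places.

-69.000, -68.000

Field N=13, C=2: +13·20° lon, +2·10° lat → SW at lon 80°, lat -70°.
Square 9, 1: +9·2° lon, +1·1° lat → SW at lon 98°, lat -69°.
Cell spans 2° lon × 1° lat.
south -69.000, north -68.000.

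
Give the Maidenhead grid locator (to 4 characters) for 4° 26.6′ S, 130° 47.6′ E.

Add 180° to longitude and 90° to latitude: 310.79, 85.56.
Field: 310.79/20 → 15 → P, 85.56/10 → 8 → I; chars PI.
Square: 10.79/2 → 5, 5.56/1 → 5; chars 55.

PI55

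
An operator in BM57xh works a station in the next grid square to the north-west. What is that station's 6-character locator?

BM57wi

Longitude subsquare x = 23; −1 → 22 = w.
Latitude subsquare h = 7; +1 → 8 = i.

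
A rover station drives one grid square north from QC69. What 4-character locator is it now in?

QD60

Latitude square 9; +1 → 10, wraps to 0, carry into field.
Latitude field C = 2; +1 → 3 = D.
The longitude characters are unchanged.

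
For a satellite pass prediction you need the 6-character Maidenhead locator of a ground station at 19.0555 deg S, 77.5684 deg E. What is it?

MH80sw

Add 180° to longitude and 90° to latitude: 257.5684, 70.9445.
Field: lon ⌊257.5684/20⌋ = 12 → M; lat ⌊70.9445/10⌋ = 7 → H.
Square: lon ⌊17.5684/2⌋ = 8; lat ⌊0.9445/1⌋ = 0.
Subsquare: lon ⌊1.5684/0.0833333⌋ = 18 → s; lat ⌊0.9445/0.0416667⌋ = 22 → w.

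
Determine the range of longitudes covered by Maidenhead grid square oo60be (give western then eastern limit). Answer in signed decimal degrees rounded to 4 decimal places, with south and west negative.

Field O=14, O=14: +14·20° lon, +14·10° lat → SW at lon 100°, lat 50°.
Square 6, 0: +6·2° lon, +0·1° lat → SW at lon 112°, lat 50°.
Subsquare b=1, e=4: +1·0.0833333° lon, +4·0.0416667° lat → SW at lon 112.083°, lat 50.1667°.
Cell spans 0.0833333° lon × 0.0416667° lat.
west 112.0833, east 112.1667.

112.0833, 112.1667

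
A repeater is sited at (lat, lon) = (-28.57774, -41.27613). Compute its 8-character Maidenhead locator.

Shift to the Maidenhead origin (180°W, 90°S): lon 138.72387, lat 61.42226.
Field: lon ⌊138.72387/20⌋ = 6 → G; lat ⌊61.42226/10⌋ = 6 → G.
Square: lon ⌊18.72387/2⌋ = 9; lat ⌊1.42226/1⌋ = 1.
Subsquare: lon ⌊0.72387/0.0833333⌋ = 8 → i; lat ⌊0.42226/0.0416667⌋ = 10 → k.
Extended square: lon ⌊0.05720/0.00833333⌋ = 6; lat ⌊0.00559/0.00416667⌋ = 1.

GG91ik61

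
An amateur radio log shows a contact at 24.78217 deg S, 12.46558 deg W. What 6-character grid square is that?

IG35sf

Offset from 180°W / 90°S: lon 167.5344°, lat 65.2178°.
Field: 167.5344/20 → 8 → I, 65.2178/10 → 6 → G; chars IG.
Square: 7.5344/2 → 3, 5.2178/1 → 5; chars 35.
Subsquare: 1.5344/0.0833333 → 18 → s, 0.2178/0.0416667 → 5 → f; chars sf.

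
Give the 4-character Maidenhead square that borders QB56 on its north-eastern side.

QB67

Longitude square 5; +1 → 6.
Latitude square 6; +1 → 7.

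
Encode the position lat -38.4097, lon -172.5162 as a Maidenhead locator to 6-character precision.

Offset from 180°W / 90°S: lon 7.4838°, lat 51.5903°.
Field: 7.4838/20 → 0 → A, 51.5903/10 → 5 → F; chars AF.
Square: 7.4838/2 → 3, 1.5903/1 → 1; chars 31.
Subsquare: 1.4838/0.0833333 → 17 → r, 0.5903/0.0416667 → 14 → o; chars ro.

AF31ro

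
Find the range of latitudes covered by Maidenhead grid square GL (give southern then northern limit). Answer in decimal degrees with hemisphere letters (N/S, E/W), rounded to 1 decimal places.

20.0° N, 30.0° N

Field G=6, L=11: +6·20° lon, +11·10° lat → SW at lon -60°, lat 20°.
Cell spans 20° lon × 10° lat.
south 20.0° N, north 30.0° N.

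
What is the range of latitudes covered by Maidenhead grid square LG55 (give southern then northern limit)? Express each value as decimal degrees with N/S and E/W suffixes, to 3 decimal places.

25.000° S, 24.000° S

Field L=11, G=6: +11·20° lon, +6·10° lat → SW at lon 40°, lat -30°.
Square 5, 5: +5·2° lon, +5·1° lat → SW at lon 50°, lat -25°.
Cell spans 2° lon × 1° lat.
south 25.000° S, north 24.000° S.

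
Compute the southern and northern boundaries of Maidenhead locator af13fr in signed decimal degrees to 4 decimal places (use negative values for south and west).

-36.2917, -36.2500

Field A=0, F=5: +0·20° lon, +5·10° lat → SW at lon -180°, lat -40°.
Square 1, 3: +1·2° lon, +3·1° lat → SW at lon -178°, lat -37°.
Subsquare f=5, r=17: +5·0.0833333° lon, +17·0.0416667° lat → SW at lon -177.583°, lat -36.2917°.
Cell spans 0.0833333° lon × 0.0416667° lat.
south -36.2917, north -36.2500.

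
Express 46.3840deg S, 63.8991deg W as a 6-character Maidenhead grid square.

Shift to the Maidenhead origin (180°W, 90°S): lon 116.1009, lat 43.6160.
Field (20°×10°, letters A–R): 116.1009/20 → 5 → F, 43.6160/10 → 4 → E; chars FE.
Square (2°×1°, digits 0–9): 16.1009/2 → 8, 3.6160/1 → 3; chars 83.
Subsquare (5′×2.5′, letters a–x): 0.1009/0.0833333 → 1 → b, 0.6160/0.0416667 → 14 → o; chars bo.

FE83bo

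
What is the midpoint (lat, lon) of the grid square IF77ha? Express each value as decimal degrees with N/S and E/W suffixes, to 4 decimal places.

Field I=8, F=5: +8·20° lon, +5·10° lat → SW at lon -20°, lat -40°.
Square 7, 7: +7·2° lon, +7·1° lat → SW at lon -6°, lat -33°.
Subsquare h=7, a=0: +7·0.0833333° lon, +0·0.0416667° lat → SW at lon -5.41667°, lat -33°.
Cell spans 0.0833333° lon × 0.0416667° lat. Centre is SW corner plus half of each.
latitude 32.9792° S, longitude 5.3750° W.

32.9792° S, 5.3750° W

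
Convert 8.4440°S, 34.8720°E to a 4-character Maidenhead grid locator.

Offset from 180°W / 90°S: lon 214.87°, lat 81.56°.
Field: 214.87/20 → 10 → K, 81.56/10 → 8 → I; chars KI.
Square: 14.87/2 → 7, 1.56/1 → 1; chars 71.

KI71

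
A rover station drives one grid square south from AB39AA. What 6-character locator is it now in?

AB38ax

Latitude subsquare a = 0; −1 → -1, wraps to 23 = x, carry into square.
Latitude square 9; −1 → 8.
The longitude characters are unchanged.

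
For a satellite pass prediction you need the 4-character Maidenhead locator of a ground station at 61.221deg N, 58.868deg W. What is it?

GP01

Shift to the Maidenhead origin (180°W, 90°S): lon 121.13, lat 151.22.
Field (20°×10°, letters A–R): 121.13/20 → 6 → G, 151.22/10 → 15 → P; chars GP.
Square (2°×1°, digits 0–9): 1.13/2 → 0, 1.22/1 → 1; chars 01.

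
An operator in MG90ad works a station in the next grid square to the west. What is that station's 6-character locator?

MG80xd

Longitude subsquare a = 0; −1 → -1, wraps to 23 = x, carry into square.
Longitude square 9; −1 → 8.
The latitude characters are unchanged.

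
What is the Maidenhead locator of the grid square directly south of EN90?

EM99

Latitude square 0; −1 → -1, wraps to 9, carry into field.
Latitude field N = 13; −1 → 12 = M.
The longitude characters are unchanged.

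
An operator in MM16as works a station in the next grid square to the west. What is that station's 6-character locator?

Longitude subsquare a = 0; −1 → -1, wraps to 23 = x, carry into square.
Longitude square 1; −1 → 0.
The latitude characters are unchanged.

MM06xs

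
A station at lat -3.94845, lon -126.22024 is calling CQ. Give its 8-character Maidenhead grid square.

CI66vb32

Shift to the Maidenhead origin (180°W, 90°S): lon 53.77976, lat 86.05155.
Field: 53.77976/20 → 2 → C, 86.05155/10 → 8 → I; chars CI.
Square: 13.77976/2 → 6, 6.05155/1 → 6; chars 66.
Subsquare: 1.77976/0.0833333 → 21 → v, 0.05155/0.0416667 → 1 → b; chars vb.
Extended square: 0.02976/0.00833333 → 3, 0.00988/0.00416667 → 2; chars 32.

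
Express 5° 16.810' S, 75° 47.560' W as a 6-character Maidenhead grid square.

FI24cr

Offset from 180°W / 90°S: lon 104.2073°, lat 84.7198°.
Field: lon ⌊104.2073/20⌋ = 5 → F; lat ⌊84.7198/10⌋ = 8 → I.
Square: lon ⌊4.2073/2⌋ = 2; lat ⌊4.7198/1⌋ = 4.
Subsquare: lon ⌊0.2073/0.0833333⌋ = 2 → c; lat ⌊0.7198/0.0416667⌋ = 17 → r.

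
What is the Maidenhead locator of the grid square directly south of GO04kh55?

Latitude extended square 5; −1 → 4.
The longitude characters are unchanged.

GO04kh54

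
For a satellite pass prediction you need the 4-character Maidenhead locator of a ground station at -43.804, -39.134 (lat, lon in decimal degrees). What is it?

Offset from 180°W / 90°S: lon 140.87°, lat 46.20°.
Field: 140.87/20 → 7 → H, 46.20/10 → 4 → E; chars HE.
Square: 0.87/2 → 0, 6.20/1 → 6; chars 06.

HE06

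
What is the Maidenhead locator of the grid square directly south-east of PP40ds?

Longitude subsquare d = 3; +1 → 4 = e.
Latitude subsquare s = 18; −1 → 17 = r.

PP40er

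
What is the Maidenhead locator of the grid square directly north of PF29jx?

PG20ja

Latitude subsquare x = 23; +1 → 24, wraps to 0 = a, carry into square.
Latitude square 9; +1 → 10, wraps to 0, carry into field.
Latitude field F = 5; +1 → 6 = G.
The longitude characters are unchanged.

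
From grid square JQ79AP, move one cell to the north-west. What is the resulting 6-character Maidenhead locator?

JQ69xq

Longitude subsquare a = 0; −1 → -1, wraps to 23 = x, carry into square.
Longitude square 7; −1 → 6.
Latitude subsquare p = 15; +1 → 16 = q.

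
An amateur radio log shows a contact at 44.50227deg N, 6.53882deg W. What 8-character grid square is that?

IN64rm50

Add 180° to longitude and 90° to latitude: 173.46118, 134.50227.
Field: 173.46118/20 → 8 → I, 134.50227/10 → 13 → N; chars IN.
Square: 13.46118/2 → 6, 4.50227/1 → 4; chars 64.
Subsquare: 1.46118/0.0833333 → 17 → r, 0.50227/0.0416667 → 12 → m; chars rm.
Extended square: 0.04451/0.00833333 → 5, 0.00227/0.00416667 → 0; chars 50.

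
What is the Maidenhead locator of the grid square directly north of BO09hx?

BP00ha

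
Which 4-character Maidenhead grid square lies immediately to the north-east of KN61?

KN72

Longitude square 6; +1 → 7.
Latitude square 1; +1 → 2.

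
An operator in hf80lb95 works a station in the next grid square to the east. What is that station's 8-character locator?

Longitude extended square 9; +1 → 10, wraps to 0, carry into subsquare.
Longitude subsquare l = 11; +1 → 12 = m.
The latitude characters are unchanged.

HF80mb05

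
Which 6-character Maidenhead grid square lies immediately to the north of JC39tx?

JD30ta

Latitude subsquare x = 23; +1 → 24, wraps to 0 = a, carry into square.
Latitude square 9; +1 → 10, wraps to 0, carry into field.
Latitude field C = 2; +1 → 3 = D.
The longitude characters are unchanged.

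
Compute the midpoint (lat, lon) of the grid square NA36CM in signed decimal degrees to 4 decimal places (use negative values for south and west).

Field N=13, A=0: +13·20° lon, +0·10° lat → SW at lon 80°, lat -90°.
Square 3, 6: +3·2° lon, +6·1° lat → SW at lon 86°, lat -84°.
Subsquare c=2, m=12: +2·0.0833333° lon, +12·0.0416667° lat → SW at lon 86.1667°, lat -83.5°.
Cell spans 0.0833333° lon × 0.0416667° lat. Centre is SW corner plus half of each.
latitude -83.4792, longitude 86.2083.

-83.4792, 86.2083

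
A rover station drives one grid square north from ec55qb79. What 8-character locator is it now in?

EC55qc70

Latitude extended square 9; +1 → 10, wraps to 0, carry into subsquare.
Latitude subsquare b = 1; +1 → 2 = c.
The longitude characters are unchanged.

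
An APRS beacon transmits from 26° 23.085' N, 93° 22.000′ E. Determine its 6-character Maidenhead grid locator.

NL66qj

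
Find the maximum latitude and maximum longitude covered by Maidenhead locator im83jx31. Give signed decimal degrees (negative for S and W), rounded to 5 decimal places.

Field I=8, M=12: +8·20° lon, +12·10° lat → SW at lon -20°, lat 30°.
Square 8, 3: +8·2° lon, +3·1° lat → SW at lon -4°, lat 33°.
Subsquare j=9, x=23: +9·0.0833333° lon, +23·0.0416667° lat → SW at lon -3.25°, lat 33.9583°.
Extended square 3, 1: +3·0.00833333° lon, +1·0.00416667° lat → SW at lon -3.225°, lat 33.9625°.
Cell spans 0.00833333° lon × 0.00416667° lat. NE corner is SW corner plus one full cell.
latitude 33.96667, longitude -3.21667.

33.96667, -3.21667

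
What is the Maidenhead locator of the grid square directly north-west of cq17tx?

CQ18sa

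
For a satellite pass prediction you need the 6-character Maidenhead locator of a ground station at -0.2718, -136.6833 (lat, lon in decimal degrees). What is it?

CI19pr

Offset from 180°W / 90°S: lon 43.3167°, lat 89.7282°.
Field: lon ⌊43.3167/20⌋ = 2 → C; lat ⌊89.7282/10⌋ = 8 → I.
Square: lon ⌊3.3167/2⌋ = 1; lat ⌊9.7282/1⌋ = 9.
Subsquare: lon ⌊1.3167/0.0833333⌋ = 15 → p; lat ⌊0.7282/0.0416667⌋ = 17 → r.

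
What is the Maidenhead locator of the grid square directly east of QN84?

QN94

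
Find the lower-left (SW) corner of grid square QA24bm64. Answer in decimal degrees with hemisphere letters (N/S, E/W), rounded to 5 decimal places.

85.48333° S, 144.13333° E

Field Q=16, A=0: +16·20° lon, +0·10° lat → SW at lon 140°, lat -90°.
Square 2, 4: +2·2° lon, +4·1° lat → SW at lon 144°, lat -86°.
Subsquare b=1, m=12: +1·0.0833333° lon, +12·0.0416667° lat → SW at lon 144.083°, lat -85.5°.
Extended square 6, 4: +6·0.00833333° lon, +4·0.00416667° lat → SW at lon 144.133°, lat -85.4833°.
latitude 85.48333° S, longitude 144.13333° E.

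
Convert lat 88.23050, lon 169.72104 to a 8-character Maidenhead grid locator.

RR48uf65

Offset from 180°W / 90°S: lon 349.72104°, lat 178.23050°.
Field (20°×10°, letters A–R): 349.72104/20 → 17 → R, 178.23050/10 → 17 → R; chars RR.
Square (2°×1°, digits 0–9): 9.72104/2 → 4, 8.23050/1 → 8; chars 48.
Subsquare (5′×2.5′, letters a–x): 1.72104/0.0833333 → 20 → u, 0.23050/0.0416667 → 5 → f; chars uf.
Extended square (30″×15″, digits 0–9): 0.05437/0.00833333 → 6, 0.02217/0.00416667 → 5; chars 65.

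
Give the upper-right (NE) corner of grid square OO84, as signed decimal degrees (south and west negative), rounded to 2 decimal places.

55.00, 118.00

Field O=14, O=14: +14·20° lon, +14·10° lat → SW at lon 100°, lat 50°.
Square 8, 4: +8·2° lon, +4·1° lat → SW at lon 116°, lat 54°.
Cell spans 2° lon × 1° lat. NE corner is SW corner plus one full cell.
latitude 55.00, longitude 118.00.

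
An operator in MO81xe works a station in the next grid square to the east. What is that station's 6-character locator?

MO91ae

Longitude subsquare x = 23; +1 → 24, wraps to 0 = a, carry into square.
Longitude square 8; +1 → 9.
The latitude characters are unchanged.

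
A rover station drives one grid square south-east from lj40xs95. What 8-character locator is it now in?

LJ50as04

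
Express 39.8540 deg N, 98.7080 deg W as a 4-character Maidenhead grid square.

EM09

Shift to the Maidenhead origin (180°W, 90°S): lon 81.29, lat 129.85.
Field: 81.29/20 → 4 → E, 129.85/10 → 12 → M; chars EM.
Square: 1.29/2 → 0, 9.85/1 → 9; chars 09.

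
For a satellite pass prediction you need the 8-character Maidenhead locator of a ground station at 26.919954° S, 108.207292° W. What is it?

DG53vb59

Shift to the Maidenhead origin (180°W, 90°S): lon 71.79271, lat 63.08005.
Field (20°×10°, letters A–R): lon ⌊71.79271/20⌋ = 3 → D; lat ⌊63.08005/10⌋ = 6 → G.
Square (2°×1°, digits 0–9): lon ⌊11.79271/2⌋ = 5; lat ⌊3.08005/1⌋ = 3.
Subsquare (5′×2.5′, letters a–x): lon ⌊1.79271/0.0833333⌋ = 21 → v; lat ⌊0.08005/0.0416667⌋ = 1 → b.
Extended square (30″×15″, digits 0–9): lon ⌊0.04271/0.00833333⌋ = 5; lat ⌊0.03838/0.00416667⌋ = 9.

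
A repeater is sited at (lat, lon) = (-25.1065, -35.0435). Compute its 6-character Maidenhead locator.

HG24lv

Add 180° to longitude and 90° to latitude: 144.9565, 64.8935.
Field: lon ⌊144.9565/20⌋ = 7 → H; lat ⌊64.8935/10⌋ = 6 → G.
Square: lon ⌊4.9565/2⌋ = 2; lat ⌊4.8935/1⌋ = 4.
Subsquare: lon ⌊0.9565/0.0833333⌋ = 11 → l; lat ⌊0.8935/0.0416667⌋ = 21 → v.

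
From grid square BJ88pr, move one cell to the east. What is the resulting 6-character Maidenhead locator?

Longitude subsquare p = 15; +1 → 16 = q.
The latitude characters are unchanged.

BJ88qr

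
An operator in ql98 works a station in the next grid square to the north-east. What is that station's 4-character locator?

RL09

Longitude square 9; +1 → 10, wraps to 0, carry into field.
Longitude field Q = 16; +1 → 17 = R.
Latitude square 8; +1 → 9.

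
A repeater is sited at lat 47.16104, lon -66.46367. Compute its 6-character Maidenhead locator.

FN67sd

Offset from 180°W / 90°S: lon 113.5363°, lat 137.1610°.
Field: 113.5363/20 → 5 → F, 137.1610/10 → 13 → N; chars FN.
Square: 13.5363/2 → 6, 7.1610/1 → 7; chars 67.
Subsquare: 1.5363/0.0833333 → 18 → s, 0.1610/0.0416667 → 3 → d; chars sd.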